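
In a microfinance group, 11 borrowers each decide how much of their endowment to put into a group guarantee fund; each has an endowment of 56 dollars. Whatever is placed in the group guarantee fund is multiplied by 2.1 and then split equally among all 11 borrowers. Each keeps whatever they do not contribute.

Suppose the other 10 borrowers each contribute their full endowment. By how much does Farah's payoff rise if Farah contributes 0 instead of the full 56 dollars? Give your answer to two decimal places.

Switching from a contribution of 56 to 0 lets Farah keep an extra 56 dollars, but lowers the group guarantee fund by 56, which costs Farah their own share of that drop: 2.1/11 × 56 = 10.69.
Net gain = 56 − 10.69 = 45.31. The private return per contributed unit (0.1909) is below 1, so free-riding is indeed the best response regardless of what the others do.

45.31 dollars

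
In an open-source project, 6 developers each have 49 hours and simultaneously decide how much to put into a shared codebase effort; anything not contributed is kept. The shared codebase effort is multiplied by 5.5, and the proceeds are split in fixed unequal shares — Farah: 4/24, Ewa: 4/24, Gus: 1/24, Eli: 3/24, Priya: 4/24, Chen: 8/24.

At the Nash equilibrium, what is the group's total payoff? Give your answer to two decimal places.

Each unit j contributes comes back to j as 5.5 × (j's share), so j prefers to contribute only if that share exceeds 1/5.5 = 0.1818; otherwise keeping the unit dominates.
The only share above 0.1818 is Chen's 8/24, contributing 49; the remaining 5 contribute 0. Total contributed: 49.
The shared codebase effort pays out 5.5 × 49 = 269.50 in total (split across the unequal shares, but the aggregate is all that matters for the group sum).
The 5 free-riders keep 49 each, adding 245. Group total = 245 + 269.50 = 514.50.

514.50 hours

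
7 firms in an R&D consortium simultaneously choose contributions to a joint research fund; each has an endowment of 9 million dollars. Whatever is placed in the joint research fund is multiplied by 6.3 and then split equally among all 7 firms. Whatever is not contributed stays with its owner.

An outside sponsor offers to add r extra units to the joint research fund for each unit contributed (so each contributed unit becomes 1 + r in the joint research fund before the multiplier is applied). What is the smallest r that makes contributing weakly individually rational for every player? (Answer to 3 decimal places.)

With matching at rate r, one contributed unit becomes (1 + r) in the joint research fund and returns 6.3 × (1 + r) / 7 to the contributor.
Setting this equal to 1: 1 + r = 7/6.3 = 1.1111.
So the minimum matching rate is r = 1.1111 − 1 = 0.111.

0.111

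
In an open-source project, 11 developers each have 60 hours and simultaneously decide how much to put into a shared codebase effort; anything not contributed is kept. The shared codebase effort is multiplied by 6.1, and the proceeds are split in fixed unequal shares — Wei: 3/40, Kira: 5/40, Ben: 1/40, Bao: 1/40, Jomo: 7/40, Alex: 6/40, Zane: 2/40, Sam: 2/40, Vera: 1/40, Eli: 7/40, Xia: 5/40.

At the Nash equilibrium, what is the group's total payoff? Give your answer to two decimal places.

1272.00 hours

A player with share s gets back 6.1·s per unit contributed, so full contribution is dominant for anyone with s > 1/6.1 = 0.1639 and zero contribution is dominant for anyone below.
Jomo and Eli clear that bar, contributing 60 each; the remaining 9 contribute 0. Total contributed: 120.
The shared codebase effort pays out 6.1 × 120 = 732.00 in total (split across the unequal shares, but the aggregate is all that matters for the group sum).
The 9 free-riders keep 60 each, adding 540. Group total = 540 + 732.00 = 1272.00.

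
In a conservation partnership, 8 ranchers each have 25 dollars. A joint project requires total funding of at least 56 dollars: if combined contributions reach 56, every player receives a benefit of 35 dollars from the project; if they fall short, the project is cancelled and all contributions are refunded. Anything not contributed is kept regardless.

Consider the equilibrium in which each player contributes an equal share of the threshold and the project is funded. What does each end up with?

Equal share of the threshold: 56/8 = 7.
At this profile no one gains by cutting their contribution: any cut drops the total below 56, the project is cancelled, contributions are refunded, and the deviator ends with 25, which is less than 25 − 7 + 35 = 53. Contributing more than 7 just wastes the excess. So contributing exactly 7 is a best response.
Each player's payoff: 25 − 7 + 35 = 53.

53 dollars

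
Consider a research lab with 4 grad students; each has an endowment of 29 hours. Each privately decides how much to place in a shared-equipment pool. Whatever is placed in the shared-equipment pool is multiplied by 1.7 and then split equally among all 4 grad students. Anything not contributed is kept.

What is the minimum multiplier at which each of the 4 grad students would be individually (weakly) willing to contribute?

A contributed unit returns (multiplier)/4 to its contributor.
This reaches 1 exactly when the multiplier is 4.

4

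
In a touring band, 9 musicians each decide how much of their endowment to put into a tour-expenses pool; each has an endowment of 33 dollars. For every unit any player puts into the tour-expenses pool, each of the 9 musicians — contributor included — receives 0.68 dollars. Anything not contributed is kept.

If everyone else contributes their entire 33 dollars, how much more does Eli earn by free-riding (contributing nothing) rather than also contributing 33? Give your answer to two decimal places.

Switching from a contribution of 33 to 0 lets Eli keep an extra 33 dollars, but lowers the tour-expenses pool by 33, which costs Eli their own share of that drop: 0.68 × 33 = 22.44.
Net gain = 33 − 22.44 = 10.56. The private return per contributed unit (0.68) is below 1, so free-riding is indeed the best response regardless of what the others do.

10.56 dollars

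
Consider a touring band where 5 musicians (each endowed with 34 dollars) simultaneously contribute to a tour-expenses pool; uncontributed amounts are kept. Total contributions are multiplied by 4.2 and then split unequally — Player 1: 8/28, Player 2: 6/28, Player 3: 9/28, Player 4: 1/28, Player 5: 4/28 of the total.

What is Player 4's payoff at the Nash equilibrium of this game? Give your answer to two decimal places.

44.20 dollars

Player j's private return per contributed unit is 4.2 × (j's share). Contributing is weakly dominant for j when that share is at least 1/4.2 = 0.2381, and contributing 0 is dominant otherwise.
Player 1 and Player 3 are above the threshold, contributing 34 each; the remaining 3 contribute 0. Total contributed: 68.
Player 4 keeps 34 and receives 4.2 × 68 × 1/28 = 10.20 from the tour-expenses pool, for a payoff of 44.20.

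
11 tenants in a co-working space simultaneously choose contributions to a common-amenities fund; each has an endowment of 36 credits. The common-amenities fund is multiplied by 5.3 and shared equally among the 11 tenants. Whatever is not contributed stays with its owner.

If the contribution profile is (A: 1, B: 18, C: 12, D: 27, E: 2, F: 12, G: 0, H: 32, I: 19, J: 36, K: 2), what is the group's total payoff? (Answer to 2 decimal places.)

1088.30 credits

Total contributed: 1 + 18 + 12 + 27 + 2 + 12 + 0 + 32 + 19 + 36 + 2 = 161; total kept: 11 × 36 − 161 = 235.
The common-amenities fund pays out 5.3 × 161 = 853.30 in aggregate.
Group total = 235 + 853.30 = 1088.30.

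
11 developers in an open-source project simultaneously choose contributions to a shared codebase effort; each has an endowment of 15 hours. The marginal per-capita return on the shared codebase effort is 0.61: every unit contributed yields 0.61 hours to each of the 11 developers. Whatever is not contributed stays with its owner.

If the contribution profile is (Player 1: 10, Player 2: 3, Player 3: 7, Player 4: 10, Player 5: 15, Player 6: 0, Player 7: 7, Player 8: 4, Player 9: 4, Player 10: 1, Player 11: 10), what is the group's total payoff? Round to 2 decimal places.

570.41 hours

Total contributed: 10 + 3 + 7 + 10 + 15 + 0 + 7 + 4 + 4 + 1 + 10 = 71; total kept: 11 × 15 − 71 = 94.
The shared codebase effort pays out 0.61 × 11 × 71 = 476.41 in aggregate.
Group total = 94 + 476.41 = 570.41.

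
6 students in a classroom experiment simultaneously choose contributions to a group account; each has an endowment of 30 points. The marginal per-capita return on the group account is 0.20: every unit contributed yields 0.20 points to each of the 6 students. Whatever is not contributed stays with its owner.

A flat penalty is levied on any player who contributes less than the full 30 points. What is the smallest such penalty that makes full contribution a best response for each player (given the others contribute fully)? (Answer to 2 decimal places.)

24.00 points

Given the others contribute fully, the best deviation is to contribute 0 (any partial contribution still incurs the fine and gives up units whose private return 0.20 is below 1).
Deviating from 30 to 0 saves 30 points but forfeits the deviator's share of the drop in the group account: 0.20 × 30 = 6.00.
So the deviation gain is 30 − 6.00 = 24.00, and the fine must be at least 24.00 points to wipe it out.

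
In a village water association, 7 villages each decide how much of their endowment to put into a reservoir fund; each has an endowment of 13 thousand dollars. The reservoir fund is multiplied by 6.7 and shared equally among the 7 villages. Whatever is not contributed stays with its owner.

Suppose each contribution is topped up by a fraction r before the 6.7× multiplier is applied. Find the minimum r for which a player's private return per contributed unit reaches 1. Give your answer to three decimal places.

0.045

With matching at rate r, one contributed unit becomes (1 + r) in the reservoir fund and returns 6.7 × (1 + r) / 7 to the contributor.
Setting this equal to 1: 1 + r = 7/6.7 = 1.0448.
So the minimum matching rate is r = 1.0448 − 1 = 0.045.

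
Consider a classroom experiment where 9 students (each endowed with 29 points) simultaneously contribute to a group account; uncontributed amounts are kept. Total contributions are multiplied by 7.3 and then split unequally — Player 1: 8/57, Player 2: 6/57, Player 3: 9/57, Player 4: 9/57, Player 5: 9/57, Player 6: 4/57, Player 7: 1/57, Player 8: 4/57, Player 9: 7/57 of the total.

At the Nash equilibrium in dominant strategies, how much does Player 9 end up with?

132.99 points

Player j's private return per contributed unit is 7.3 × (j's share). Contributing is weakly dominant for j when that share is at least 1/7.3 = 0.1370, and contributing 0 is dominant otherwise.
Player 1, Player 3, Player 4 and Player 5 clear that bar, contributing 29 each; the remaining 5 contribute 0. Total contributed: 116.
Player 9 keeps 29 and receives 7.3 × 116 × 7/57 = 103.99 from the group account, for a payoff of 132.99.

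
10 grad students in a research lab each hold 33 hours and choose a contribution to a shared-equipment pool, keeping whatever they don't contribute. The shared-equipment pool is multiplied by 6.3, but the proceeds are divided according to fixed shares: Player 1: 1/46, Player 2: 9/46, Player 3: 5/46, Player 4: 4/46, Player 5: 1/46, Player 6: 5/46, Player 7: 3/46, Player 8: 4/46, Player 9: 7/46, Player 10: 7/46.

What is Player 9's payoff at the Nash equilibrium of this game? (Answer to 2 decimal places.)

64.64 hours

A player with share s gets back 6.3·s per unit contributed, so full contribution is dominant for anyone with s > 1/6.3 = 0.1587 and zero contribution is dominant for anyone below.
Player 2 alone (share 9/46) is above the threshold, contributing 33; the remaining 9 contribute 0. Total contributed: 33.
Player 9 keeps 33 and receives 6.3 × 33 × 7/46 = 31.64 from the shared-equipment pool, for a payoff of 64.64.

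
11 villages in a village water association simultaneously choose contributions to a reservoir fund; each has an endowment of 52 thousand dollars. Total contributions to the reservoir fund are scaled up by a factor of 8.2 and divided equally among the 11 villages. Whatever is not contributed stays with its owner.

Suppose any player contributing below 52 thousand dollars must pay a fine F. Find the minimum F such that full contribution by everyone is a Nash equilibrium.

Given the others contribute fully, the best deviation is to contribute 0 (any partial contribution still incurs the fine and gives up units whose private return 0.7455 is below 1).
Deviating from 52 to 0 saves 52 thousand dollars but forfeits the deviator's share of the drop in the reservoir fund: 8.2/11 × 52 = 38.76.
So the deviation gain is 52 − 38.76 = 13.24, and the fine must be at least 13.24 thousand dollars to wipe it out.

13.24 thousand dollars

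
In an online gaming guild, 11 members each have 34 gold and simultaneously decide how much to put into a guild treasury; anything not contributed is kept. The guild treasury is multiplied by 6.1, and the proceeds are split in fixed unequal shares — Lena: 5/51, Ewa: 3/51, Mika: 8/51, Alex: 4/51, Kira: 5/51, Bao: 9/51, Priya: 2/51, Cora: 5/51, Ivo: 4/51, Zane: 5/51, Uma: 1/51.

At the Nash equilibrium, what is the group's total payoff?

547.40 gold

A player with share s gets back 6.1·s per unit contributed, so full contribution is dominant for anyone with s > 1/6.1 = 0.1639 and zero contribution is dominant for anyone below.
The only share above 0.1639 is Bao's 9/51, contributing 34; the remaining 10 contribute 0. Total contributed: 34.
The guild treasury pays out 6.1 × 34 = 207.40 in total (split across the unequal shares, but the aggregate is all that matters for the group sum).
The 10 free-riders keep 34 each, adding 340. Group total = 340 + 207.40 = 547.40.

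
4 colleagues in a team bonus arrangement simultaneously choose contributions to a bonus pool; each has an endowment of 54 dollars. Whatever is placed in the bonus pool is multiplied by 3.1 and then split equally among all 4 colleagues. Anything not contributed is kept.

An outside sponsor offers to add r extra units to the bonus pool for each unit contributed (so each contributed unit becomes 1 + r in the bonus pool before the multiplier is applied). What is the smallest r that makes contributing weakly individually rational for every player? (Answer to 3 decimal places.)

0.290

With matching at rate r, one contributed unit becomes (1 + r) in the bonus pool and returns 3.1 × (1 + r) / 4 to the contributor.
Setting this equal to 1: 1 + r = 4/3.1 = 1.2903.
So the minimum matching rate is r = 1.2903 − 1 = 0.290.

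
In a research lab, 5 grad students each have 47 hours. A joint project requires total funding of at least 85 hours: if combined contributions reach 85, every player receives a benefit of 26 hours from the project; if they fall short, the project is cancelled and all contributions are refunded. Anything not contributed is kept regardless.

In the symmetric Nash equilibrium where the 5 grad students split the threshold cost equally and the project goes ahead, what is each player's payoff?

56 hours

Equal share of the threshold: 85/5 = 17.
At this profile no one gains by cutting their contribution: any cut drops the total below 85, the project is cancelled, contributions are refunded, and the deviator ends with 47, which is less than 47 − 17 + 26 = 56. Contributing more than 17 just wastes the excess. So contributing exactly 17 is a best response.
Each player's payoff: 47 − 17 + 26 = 56.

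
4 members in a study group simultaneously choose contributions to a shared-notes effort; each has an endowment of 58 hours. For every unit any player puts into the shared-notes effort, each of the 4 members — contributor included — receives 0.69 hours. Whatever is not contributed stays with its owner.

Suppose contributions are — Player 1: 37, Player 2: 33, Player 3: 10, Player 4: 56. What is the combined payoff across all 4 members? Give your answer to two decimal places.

Total contributed: 37 + 33 + 10 + 56 = 136; total kept: 4 × 58 − 136 = 96.
The shared-notes effort pays out 0.69 × 4 × 136 = 375.36 in aggregate.
Group total = 96 + 375.36 = 471.36.

471.36 hours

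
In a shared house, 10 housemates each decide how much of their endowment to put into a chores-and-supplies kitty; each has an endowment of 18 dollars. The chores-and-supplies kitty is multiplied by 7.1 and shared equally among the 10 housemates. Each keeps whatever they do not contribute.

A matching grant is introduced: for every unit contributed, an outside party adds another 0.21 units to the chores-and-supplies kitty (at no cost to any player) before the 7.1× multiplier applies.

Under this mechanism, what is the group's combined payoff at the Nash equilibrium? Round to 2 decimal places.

180.00 dollars

With the mechanism, a contributed unit returns 7.1 × 1.21 / 10 = 0.8591 per unit of net cost — still below 1 — so contributing 0 remains dominant for every player.
At the Nash equilibrium no one contributes; group total payoff = 10 × 18 = 180.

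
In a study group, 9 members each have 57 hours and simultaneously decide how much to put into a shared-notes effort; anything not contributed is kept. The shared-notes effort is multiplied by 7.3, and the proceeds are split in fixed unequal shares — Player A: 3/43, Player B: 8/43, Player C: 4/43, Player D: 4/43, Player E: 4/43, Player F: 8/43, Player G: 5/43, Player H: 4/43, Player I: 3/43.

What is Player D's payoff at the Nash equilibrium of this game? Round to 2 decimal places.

Player j's private return per contributed unit is 7.3 × (j's share). Contributing is weakly dominant for j when that share is at least 1/7.3 = 0.1370, and contributing 0 is dominant otherwise.
Player B and Player F clear that bar, contributing 57 each; the remaining 7 contribute 0. Total contributed: 114.
Player D keeps 57 and receives 7.3 × 114 × 4/43 = 77.41 from the shared-notes effort, for a payoff of 134.41.

134.41 hours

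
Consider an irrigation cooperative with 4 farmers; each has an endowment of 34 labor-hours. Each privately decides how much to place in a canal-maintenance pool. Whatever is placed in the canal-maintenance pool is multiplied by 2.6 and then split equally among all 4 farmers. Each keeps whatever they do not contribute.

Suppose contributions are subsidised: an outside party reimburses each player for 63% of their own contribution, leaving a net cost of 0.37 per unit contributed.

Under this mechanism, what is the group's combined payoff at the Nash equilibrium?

Under the mechanism each unit contributed yields (2.6/4) / 0.37 = 1.7568 back to its contributor per unit of net cost, which exceeds 1, making full contribution the dominant choice for everyone.
So the Nash equilibrium is full contribution by all 4; the group earns 4 × (34 × 0.63 + 2.6 × 34) = 439.28.

439.28 labor-hours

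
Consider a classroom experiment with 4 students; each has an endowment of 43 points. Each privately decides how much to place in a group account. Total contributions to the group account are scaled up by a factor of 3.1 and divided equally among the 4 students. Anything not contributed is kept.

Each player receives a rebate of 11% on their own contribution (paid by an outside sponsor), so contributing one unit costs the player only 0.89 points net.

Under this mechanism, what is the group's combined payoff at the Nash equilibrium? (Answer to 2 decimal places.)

172.00 points

The effective private return is (3.1/4) / 0.89 = 0.8708, which is still under 1, so the mechanism doesn't change anyone's dominant strategy: zero contribution.
Everyone keeps their endowment and the group total is 4 × 43 = 172.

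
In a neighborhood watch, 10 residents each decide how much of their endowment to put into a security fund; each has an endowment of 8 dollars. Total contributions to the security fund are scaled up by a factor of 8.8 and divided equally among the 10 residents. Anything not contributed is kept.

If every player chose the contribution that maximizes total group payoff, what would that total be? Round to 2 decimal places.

704.00 dollars

Each contributed unit returns 8.800 to the group as a whole (0.8800 to each of 10 players), which exceeds 1, so the social optimum is full contribution: group total = 8.800 × 80 = 704.00.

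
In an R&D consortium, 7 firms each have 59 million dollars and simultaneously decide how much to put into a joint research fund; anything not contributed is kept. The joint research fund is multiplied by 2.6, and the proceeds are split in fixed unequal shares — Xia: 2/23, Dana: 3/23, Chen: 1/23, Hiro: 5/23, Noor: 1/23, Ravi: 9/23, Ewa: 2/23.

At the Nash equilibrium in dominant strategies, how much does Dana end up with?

For player j, contributing a unit is worthwhile iff 2.6 × (j's share) ≥ 1, i.e. iff j's share is at least 0.3846.
Ravi alone (share 9/23) is above the threshold, contributing 59; the remaining 6 contribute 0. Total contributed: 59.
Dana keeps 59 and receives 2.6 × 59 × 3/23 = 20.01 from the joint research fund, for a payoff of 79.01.

79.01 million dollars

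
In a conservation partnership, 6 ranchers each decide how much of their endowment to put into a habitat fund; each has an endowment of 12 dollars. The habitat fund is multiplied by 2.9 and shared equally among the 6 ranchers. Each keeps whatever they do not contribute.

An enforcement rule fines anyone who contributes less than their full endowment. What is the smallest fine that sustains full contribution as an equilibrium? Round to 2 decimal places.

Given the others contribute fully, the best deviation is to contribute 0 (any partial contribution still incurs the fine and gives up units whose private return 0.4833 is below 1).
Deviating from 12 to 0 saves 12 dollars but forfeits the deviator's share of the drop in the habitat fund: 2.9/6 × 12 = 5.80.
So the deviation gain is 12 − 5.80 = 6.20, and the fine must be at least 6.20 dollars to wipe it out.

6.20 dollars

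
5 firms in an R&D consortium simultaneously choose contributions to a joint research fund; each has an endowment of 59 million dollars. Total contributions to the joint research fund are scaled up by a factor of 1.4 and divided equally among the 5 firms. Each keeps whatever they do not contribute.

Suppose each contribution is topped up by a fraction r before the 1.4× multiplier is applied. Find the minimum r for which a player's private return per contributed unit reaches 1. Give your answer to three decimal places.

2.571

With matching at rate r, one contributed unit becomes (1 + r) in the joint research fund and returns 1.4 × (1 + r) / 5 to the contributor.
Setting this equal to 1: 1 + r = 5/1.4 = 3.5714.
So the minimum matching rate is r = 3.5714 − 1 = 2.571.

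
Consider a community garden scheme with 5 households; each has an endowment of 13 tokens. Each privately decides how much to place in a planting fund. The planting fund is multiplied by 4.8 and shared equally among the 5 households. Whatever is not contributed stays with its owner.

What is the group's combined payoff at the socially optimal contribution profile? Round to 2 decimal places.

312.00 tokens

Each contributed unit returns 4.800 to the group as a whole (0.9600 to each of 5 players), which exceeds 1, so the social optimum is full contribution: group total = 4.800 × 65 = 312.00.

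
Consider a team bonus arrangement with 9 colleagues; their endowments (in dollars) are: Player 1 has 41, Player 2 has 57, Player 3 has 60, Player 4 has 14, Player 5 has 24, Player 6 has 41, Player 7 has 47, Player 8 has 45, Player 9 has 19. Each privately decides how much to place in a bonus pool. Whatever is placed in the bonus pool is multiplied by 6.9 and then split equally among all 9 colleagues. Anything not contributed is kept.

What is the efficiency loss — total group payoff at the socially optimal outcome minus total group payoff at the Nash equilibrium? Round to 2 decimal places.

The private return per contributed unit is 6.9/9 = 0.7667 < 1 for every player regardless of endowment, so the Nash equilibrium is zero contribution and the group total is Σ E_j = 41 + 57 + 60 + 14 + 24 + 41 + 47 + 45 + 19 = 348.
Each contributed unit returns 6.900 to the group, so the social optimum is full contribution by everyone: group total = 6.900 × 348 = 2401.20.
Efficiency loss = (6.900 − 1) × 348 = 2053.20.

2053.20 dollars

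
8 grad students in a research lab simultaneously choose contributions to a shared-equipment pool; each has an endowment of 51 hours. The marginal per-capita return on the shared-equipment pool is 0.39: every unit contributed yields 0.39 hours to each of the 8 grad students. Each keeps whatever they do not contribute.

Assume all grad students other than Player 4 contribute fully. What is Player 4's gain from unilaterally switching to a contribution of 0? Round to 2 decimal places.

Switching from a contribution of 51 to 0 lets Player 4 keep an extra 51 hours, but lowers the shared-equipment pool by 51, which costs Player 4 their own share of that drop: 0.39 × 51 = 19.89.
Net gain = 51 − 19.89 = 31.11. The private return per contributed unit (0.39) is below 1, so free-riding is indeed the best response regardless of what the others do.

31.11 hours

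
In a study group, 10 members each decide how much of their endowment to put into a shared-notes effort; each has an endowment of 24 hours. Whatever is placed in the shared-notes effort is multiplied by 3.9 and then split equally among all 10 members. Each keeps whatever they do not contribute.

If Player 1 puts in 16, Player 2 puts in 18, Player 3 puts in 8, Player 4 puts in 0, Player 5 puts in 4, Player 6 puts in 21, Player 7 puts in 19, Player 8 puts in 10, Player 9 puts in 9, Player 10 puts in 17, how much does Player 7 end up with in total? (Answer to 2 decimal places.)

52.58 hours

Total contributed: 16 + 18 + 8 + 0 + 4 + 21 + 19 + 10 + 9 + 17 = 122.
Each receives 3.9 × 122 / 10 = 47.58 from the shared-notes effort.
Player 7 keeps 24 − 19 = 5, so Player 7's payoff is 5 + 47.58 = 52.58.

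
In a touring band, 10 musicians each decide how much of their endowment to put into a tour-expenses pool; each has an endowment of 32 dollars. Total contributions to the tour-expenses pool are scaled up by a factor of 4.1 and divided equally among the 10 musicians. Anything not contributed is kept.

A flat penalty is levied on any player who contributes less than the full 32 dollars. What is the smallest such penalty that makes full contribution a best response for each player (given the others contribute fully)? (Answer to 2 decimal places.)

18.88 dollars

Given the others contribute fully, the best deviation is to contribute 0 (any partial contribution still incurs the fine and gives up units whose private return 0.4100 is below 1).
Deviating from 32 to 0 saves 32 dollars but forfeits the deviator's share of the drop in the tour-expenses pool: 4.1/10 × 32 = 13.12.
So the deviation gain is 32 − 13.12 = 18.88, and the fine must be at least 18.88 dollars to wipe it out.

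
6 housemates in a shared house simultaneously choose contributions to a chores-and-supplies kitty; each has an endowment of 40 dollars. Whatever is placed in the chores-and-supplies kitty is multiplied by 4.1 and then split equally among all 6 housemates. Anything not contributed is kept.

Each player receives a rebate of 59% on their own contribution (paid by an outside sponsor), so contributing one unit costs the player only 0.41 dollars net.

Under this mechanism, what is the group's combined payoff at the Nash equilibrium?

1125.60 dollars

The effective private return per unit is now (4.1/6) / 0.41 = 1.6667 > 1, so every player's dominant strategy flips to full contribution.
At the Nash equilibrium everyone contributes 40. Group total payoff = 6 × (40 × 0.59 + 4.1 × 40) = 1125.60.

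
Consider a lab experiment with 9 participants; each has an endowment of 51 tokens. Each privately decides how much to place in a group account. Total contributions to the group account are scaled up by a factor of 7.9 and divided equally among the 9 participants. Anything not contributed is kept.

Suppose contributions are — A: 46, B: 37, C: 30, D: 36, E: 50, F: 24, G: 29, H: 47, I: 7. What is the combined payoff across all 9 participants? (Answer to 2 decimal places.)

2570.40 tokens

Total contributed: 46 + 37 + 30 + 36 + 50 + 24 + 29 + 47 + 7 = 306; total kept: 9 × 51 − 306 = 153.
The group account pays out 7.9 × 306 = 2417.40 in aggregate.
Group total = 153 + 2417.40 = 2570.40.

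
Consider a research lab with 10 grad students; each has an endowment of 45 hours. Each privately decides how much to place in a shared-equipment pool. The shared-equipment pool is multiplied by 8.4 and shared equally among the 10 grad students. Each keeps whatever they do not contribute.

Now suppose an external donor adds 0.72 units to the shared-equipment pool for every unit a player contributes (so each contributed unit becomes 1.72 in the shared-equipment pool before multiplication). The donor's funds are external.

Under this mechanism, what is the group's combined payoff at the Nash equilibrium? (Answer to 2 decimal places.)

With the mechanism, a contributed unit returns 8.4 × 1.72 / 10 = 1.4448 per unit of net cost to the contributor — now above 1 — so contributing fully is weakly dominant for every player.
So the Nash equilibrium is full contribution by all 10; the group earns 8.4 × 1.72 × 450 = 6501.60.

6501.60 hours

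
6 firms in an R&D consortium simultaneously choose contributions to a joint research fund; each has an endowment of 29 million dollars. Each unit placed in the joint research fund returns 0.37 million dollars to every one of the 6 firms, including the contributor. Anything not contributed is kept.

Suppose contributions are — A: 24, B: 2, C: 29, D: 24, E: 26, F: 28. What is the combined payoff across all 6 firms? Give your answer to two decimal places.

Total contributed: 24 + 2 + 29 + 24 + 26 + 28 = 133; total kept: 6 × 29 − 133 = 41.
The joint research fund pays out 0.37 × 6 × 133 = 295.26 in aggregate.
Group total = 41 + 295.26 = 336.26.

336.26 million dollars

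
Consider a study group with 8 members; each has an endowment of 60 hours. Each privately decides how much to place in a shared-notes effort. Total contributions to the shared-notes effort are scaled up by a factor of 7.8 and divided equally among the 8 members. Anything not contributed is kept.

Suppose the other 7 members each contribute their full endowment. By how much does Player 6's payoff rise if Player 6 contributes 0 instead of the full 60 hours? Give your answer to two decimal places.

Switching from a contribution of 60 to 0 lets Player 6 keep an extra 60 hours, but lowers the shared-notes effort by 60, which costs Player 6 their own share of that drop: 7.8/8 × 60 = 58.50.
Net gain = 60 − 58.50 = 1.50. The private return per contributed unit (0.9750) is below 1, so free-riding is indeed the best response regardless of what the others do.

1.50 hours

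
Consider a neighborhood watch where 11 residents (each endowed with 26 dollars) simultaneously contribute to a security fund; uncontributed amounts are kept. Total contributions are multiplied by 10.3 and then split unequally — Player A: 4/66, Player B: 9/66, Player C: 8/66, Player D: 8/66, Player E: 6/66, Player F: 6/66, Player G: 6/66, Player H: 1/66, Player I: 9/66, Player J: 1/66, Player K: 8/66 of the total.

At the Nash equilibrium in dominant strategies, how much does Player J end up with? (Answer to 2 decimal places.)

Player j's private return per contributed unit is 10.3 × (j's share). Contributing is weakly dominant for j when that share is at least 1/10.3 = 0.0971, and contributing 0 is dominant otherwise.
Player B, Player C, Player D, Player I and Player K are above the threshold, contributing 26 each; the remaining 6 contribute 0. Total contributed: 130.
Player J keeps 26 and receives 10.3 × 130 × 1/66 = 20.29 from the security fund, for a payoff of 46.29.

46.29 dollars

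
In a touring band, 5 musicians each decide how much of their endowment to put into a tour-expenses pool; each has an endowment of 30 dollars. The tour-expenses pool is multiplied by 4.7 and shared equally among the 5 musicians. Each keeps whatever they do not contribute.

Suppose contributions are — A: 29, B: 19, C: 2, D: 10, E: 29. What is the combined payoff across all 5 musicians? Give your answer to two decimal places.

479.30 dollars

Total contributed: 29 + 19 + 2 + 10 + 29 = 89; total kept: 5 × 30 − 89 = 61.
The tour-expenses pool pays out 4.7 × 89 = 418.30 in aggregate.
Group total = 61 + 418.30 = 479.30.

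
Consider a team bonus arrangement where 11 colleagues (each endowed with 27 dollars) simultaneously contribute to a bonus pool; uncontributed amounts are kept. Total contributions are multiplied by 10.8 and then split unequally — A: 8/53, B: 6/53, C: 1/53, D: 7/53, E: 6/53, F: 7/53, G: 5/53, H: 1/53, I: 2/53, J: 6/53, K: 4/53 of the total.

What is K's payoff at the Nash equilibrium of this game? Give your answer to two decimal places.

Player j's private return per contributed unit is 10.8 × (j's share). Contributing is weakly dominant for j when that share is at least 1/10.8 = 0.0926, and contributing 0 is dominant otherwise.
The shares above 0.0926 belong to A, B, D, E, F, G and J, contributing 27 each; the remaining 4 contribute 0. Total contributed: 189.
K keeps 27 and receives 10.8 × 189 × 4/53 = 154.05 from the bonus pool, for a payoff of 181.05.

181.05 dollars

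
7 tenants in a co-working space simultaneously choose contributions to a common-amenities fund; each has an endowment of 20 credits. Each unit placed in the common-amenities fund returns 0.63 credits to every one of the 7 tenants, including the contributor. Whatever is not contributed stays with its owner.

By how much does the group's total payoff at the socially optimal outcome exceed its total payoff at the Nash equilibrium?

The private return per contributed unit is 0.63 < 1, so contributing 0 is dominant for every player. At the Nash equilibrium everyone keeps their 20, and the group total is 7 × 20 = 140.
Each contributed unit returns 4.410 to the group as a whole (0.63 to each of 7 players), which exceeds 1, so the social optimum is full contribution: group total = 4.410 × 140 = 617.40.
Efficiency loss = 617.40 − 140 = 477.40.

477.40 credits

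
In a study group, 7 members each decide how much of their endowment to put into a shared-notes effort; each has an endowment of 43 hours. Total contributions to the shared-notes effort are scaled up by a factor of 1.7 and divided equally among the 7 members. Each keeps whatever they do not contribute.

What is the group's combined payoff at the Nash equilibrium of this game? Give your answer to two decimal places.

Each contributed unit returns 1.7/7 = 0.2429 to its contributor — below 1 — so contributing 0 is dominant for every player. At the Nash equilibrium everyone keeps their 43, and the group total is 7 × 43 = 301.

301.00 hours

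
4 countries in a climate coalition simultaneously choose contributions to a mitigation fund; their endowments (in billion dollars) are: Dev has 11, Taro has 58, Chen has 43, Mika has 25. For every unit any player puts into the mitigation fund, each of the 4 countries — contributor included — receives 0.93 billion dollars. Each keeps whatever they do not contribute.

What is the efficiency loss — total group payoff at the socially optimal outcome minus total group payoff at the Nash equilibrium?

372.64 billion dollars

The private return per contributed unit is 0.93 < 1 for everyone, so the Nash equilibrium is zero contribution and the group total is Σ E_j = 11 + 58 + 43 + 25 = 137.
Each contributed unit returns 3.720 to the group, so the social optimum is full contribution by everyone: group total = 3.720 × 137 = 509.64.
Efficiency loss = (3.720 − 1) × 137 = 372.64.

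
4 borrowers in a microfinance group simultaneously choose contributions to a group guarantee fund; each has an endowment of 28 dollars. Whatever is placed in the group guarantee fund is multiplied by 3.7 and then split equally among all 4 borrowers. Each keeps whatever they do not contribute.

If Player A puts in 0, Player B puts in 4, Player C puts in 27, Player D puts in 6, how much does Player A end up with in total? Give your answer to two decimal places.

62.23 dollars

Total contributed: 0 + 4 + 27 + 6 = 37.
Each receives 3.7 × 37 / 4 = 34.23 from the group guarantee fund.
Player A keeps 28 − 0 = 28, so Player A's payoff is 28 + 34.23 = 62.23.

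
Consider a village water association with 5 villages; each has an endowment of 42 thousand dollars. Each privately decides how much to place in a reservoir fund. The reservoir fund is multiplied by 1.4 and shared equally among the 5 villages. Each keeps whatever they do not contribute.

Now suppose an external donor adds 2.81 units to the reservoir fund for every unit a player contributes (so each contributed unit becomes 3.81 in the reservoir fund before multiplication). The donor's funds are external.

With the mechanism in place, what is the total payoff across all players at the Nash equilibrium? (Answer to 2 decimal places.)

1120.14 thousand dollars

The effective private return per unit is now 1.4 × 3.81 / 5 = 1.0668 > 1, so every player's dominant strategy flips to full contribution.
So the Nash equilibrium is full contribution by all 5; the group earns 1.4 × 3.81 × 210 = 1120.14.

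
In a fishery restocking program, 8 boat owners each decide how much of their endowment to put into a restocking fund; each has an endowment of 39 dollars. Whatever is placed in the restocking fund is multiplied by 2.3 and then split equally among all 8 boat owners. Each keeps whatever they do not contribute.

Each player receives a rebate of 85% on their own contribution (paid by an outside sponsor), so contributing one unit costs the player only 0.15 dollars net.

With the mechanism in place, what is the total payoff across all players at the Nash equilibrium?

982.80 dollars

The effective private return per unit is now (2.3/8) / 0.15 = 1.9167 > 1, so every player's dominant strategy flips to full contribution.
At the Nash equilibrium everyone contributes 39. Group total payoff = 8 × (39 × 0.85 + 2.3 × 39) = 982.80.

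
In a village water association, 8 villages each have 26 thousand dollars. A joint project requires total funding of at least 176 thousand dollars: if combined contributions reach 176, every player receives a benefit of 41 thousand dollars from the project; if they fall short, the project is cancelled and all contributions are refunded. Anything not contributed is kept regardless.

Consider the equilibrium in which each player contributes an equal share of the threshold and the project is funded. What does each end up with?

Equal share of the threshold: 176/8 = 22.
At this profile no one gains by cutting their contribution: any cut drops the total below 176, the project is cancelled, contributions are refunded, and the deviator ends with 26, which is less than 26 − 22 + 41 = 45. Contributing more than 22 just wastes the excess. So contributing exactly 22 is a best response.
Each player's payoff: 26 − 22 + 41 = 45.

45 thousand dollars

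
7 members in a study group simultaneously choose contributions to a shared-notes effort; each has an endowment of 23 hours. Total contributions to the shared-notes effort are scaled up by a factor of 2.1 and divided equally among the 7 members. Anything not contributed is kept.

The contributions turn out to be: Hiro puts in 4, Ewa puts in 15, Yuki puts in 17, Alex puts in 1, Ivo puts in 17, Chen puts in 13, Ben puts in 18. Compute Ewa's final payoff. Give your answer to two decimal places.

Total contributed: 4 + 15 + 17 + 1 + 17 + 13 + 18 = 85.
Each receives 2.1 × 85 / 7 = 25.50 from the shared-notes effort.
Ewa keeps 23 − 15 = 8, so Ewa's payoff is 8 + 25.50 = 33.50.

33.50 hours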